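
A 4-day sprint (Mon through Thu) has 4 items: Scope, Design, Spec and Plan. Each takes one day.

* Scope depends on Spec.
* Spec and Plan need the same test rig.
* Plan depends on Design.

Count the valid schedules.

32

Splitting on Scope: it can be Tue (6), Wed (11), Thu (15). Listing each branch's schedules as (Design, Spec, Plan):
Scope=Tue: (Mon,Mon,Tue) (Mon,Mon,Wed) (Mon,Mon,Thu) (Tue,Mon,Wed) (Tue,Mon,Thu) (Wed,Mon,Thu) — 6.
Scope=Wed: (Mon,Mon,Tue) (Mon,Mon,Wed) (Mon,Mon,Thu) (Mon,Tue,Wed) (Mon,Tue,Thu) (Tue,Mon,Wed) (Tue,Mon,Thu) (Tue,Tue,Wed) (Tue,Tue,Thu) (Wed,Mon,Thu) (Wed,Tue,Thu) — 11.
Scope=Thu: (Mon,Mon,Tue) (Mon,Mon,Wed) (Mon,Mon,Thu) (Mon,Tue,Wed) (Mon,Tue,Thu) (Mon,Wed,Tue) (Mon,Wed,Thu) (Tue,Mon,Wed) (Tue,Mon,Thu) (Tue,Tue,Wed) (Tue,Tue,Thu) (Tue,Wed,Thu) (Wed,Mon,Thu) (Wed,Tue,Thu) (Wed,Wed,Thu) — 15.
Summing: 6 + 11 + 15 = 32.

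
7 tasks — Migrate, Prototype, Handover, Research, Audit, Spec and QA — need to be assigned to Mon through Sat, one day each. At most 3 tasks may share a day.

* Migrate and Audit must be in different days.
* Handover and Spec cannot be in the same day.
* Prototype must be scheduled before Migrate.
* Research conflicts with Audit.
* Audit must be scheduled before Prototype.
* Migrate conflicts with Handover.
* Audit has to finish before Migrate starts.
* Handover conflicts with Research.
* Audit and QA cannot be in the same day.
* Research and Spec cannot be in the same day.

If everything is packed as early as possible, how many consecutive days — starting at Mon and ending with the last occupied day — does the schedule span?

The precedence chain requires at least 3 distinct days.
With at most 3 per day and 7 tasks, at least 3 days are needed.
3 works (last occupied day: Wed): for example Research=Tue; Spec=Wed; Prototype=Tue; QA=Tue; Handover=Mon; Migrate=Wed; Audit=Mon.

3 days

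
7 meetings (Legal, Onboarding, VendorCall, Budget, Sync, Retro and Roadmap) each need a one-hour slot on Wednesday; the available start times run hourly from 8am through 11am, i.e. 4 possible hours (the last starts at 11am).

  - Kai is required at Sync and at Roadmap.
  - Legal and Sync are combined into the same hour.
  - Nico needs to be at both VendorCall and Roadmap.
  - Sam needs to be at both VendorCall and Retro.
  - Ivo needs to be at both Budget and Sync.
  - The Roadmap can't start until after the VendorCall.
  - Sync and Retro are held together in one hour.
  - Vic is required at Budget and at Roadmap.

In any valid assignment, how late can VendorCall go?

Downstream work caps VendorCall at 10am.
VendorCall at 10am is achievable: Onboarding -> 8am, Retro -> 8am, Sync -> 8am, Roadmap -> 11am, VendorCall -> 10am, Legal -> 8am, Budget -> 9am.

10am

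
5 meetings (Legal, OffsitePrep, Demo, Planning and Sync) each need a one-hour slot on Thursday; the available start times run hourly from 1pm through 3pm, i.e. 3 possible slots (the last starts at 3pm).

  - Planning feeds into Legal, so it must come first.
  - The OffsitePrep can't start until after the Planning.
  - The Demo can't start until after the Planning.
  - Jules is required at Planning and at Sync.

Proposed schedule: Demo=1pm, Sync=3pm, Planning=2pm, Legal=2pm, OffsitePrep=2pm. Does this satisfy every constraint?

Planning feeds into Legal, so it must come first — violated.
The OffsitePrep can't start until after the Planning — violated.
The Demo can't start until after the Planning — violated.
Jules is required at Planning and at Sync — holds.

No. The Demo can't start until after the Planning is not satisfied.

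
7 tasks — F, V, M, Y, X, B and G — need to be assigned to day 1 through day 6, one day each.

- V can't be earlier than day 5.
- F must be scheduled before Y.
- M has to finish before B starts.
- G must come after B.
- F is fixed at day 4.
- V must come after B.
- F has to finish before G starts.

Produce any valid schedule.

Y in day 5; F in day 4; B in day 2; V in day 5; M in day 1; X in day 1; G in day 5

Checking: B(day 2) before V(day 5); F(day 4) before G(day 5); B(day 2) before G(day 5); M(day 1) before B(day 2); F(day 4) before Y(day 5); V=day 5 in [day 5,day 6]; F=day 4 in [day 4,day 4].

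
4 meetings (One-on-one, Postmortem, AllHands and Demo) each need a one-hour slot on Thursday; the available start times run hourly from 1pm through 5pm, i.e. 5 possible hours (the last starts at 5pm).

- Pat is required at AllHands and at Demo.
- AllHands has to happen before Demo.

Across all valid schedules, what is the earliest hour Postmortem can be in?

Postmortem at 1pm is achievable: Demo in 2pm, Postmortem in 1pm, AllHands in 1pm, One-on-one in 1pm.

1pm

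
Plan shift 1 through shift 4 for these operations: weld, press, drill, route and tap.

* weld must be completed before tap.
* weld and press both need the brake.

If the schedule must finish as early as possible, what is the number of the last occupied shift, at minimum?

The precedence chain requires at least 2 distinct shifts.
2 works (last occupied shift: shift 2): for example tap -> shift 2; weld -> shift 1; press -> shift 2; drill -> shift 1; route -> shift 1.

2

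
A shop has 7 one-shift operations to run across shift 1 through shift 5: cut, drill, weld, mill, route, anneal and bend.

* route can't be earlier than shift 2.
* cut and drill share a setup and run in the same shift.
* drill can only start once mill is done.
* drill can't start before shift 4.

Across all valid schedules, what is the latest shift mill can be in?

Downstream work caps mill at shift 4.
mill at shift 4 is achievable: bend=shift 1; route=shift 2; anneal=shift 1; mill=shift 4; cut=shift 5; drill=shift 5; weld=shift 1.

shift 4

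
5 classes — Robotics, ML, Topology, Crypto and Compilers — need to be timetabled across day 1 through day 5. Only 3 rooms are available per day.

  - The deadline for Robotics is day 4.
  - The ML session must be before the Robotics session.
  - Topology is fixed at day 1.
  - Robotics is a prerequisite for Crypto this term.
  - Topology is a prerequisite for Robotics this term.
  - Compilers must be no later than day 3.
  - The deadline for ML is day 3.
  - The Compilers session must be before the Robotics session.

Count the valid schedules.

Splitting on Robotics: it can be day 2 (3), day 3 (8), day 4 (9). Listing each branch's schedules as (ML, Topology, Crypto, Compilers) by day number:
Robotics=day 2: (1,1,3,1) (1,1,4,1) (1,1,5,1) — 3.
Robotics=day 3: (1,1,4,1) (1,1,4,2) (1,1,5,1) (1,1,5,2) (2,1,4,1) (2,1,4,2) (2,1,5,1) (2,1,5,2) — 8.
Robotics=day 4: (1,1,5,1) (1,1,5,2) (1,1,5,3) (2,1,5,1) (2,1,5,2) (2,1,5,3) (3,1,5,1) (3,1,5,2) (3,1,5,3) — 9.
Summing: 3 + 8 + 9 = 20.

20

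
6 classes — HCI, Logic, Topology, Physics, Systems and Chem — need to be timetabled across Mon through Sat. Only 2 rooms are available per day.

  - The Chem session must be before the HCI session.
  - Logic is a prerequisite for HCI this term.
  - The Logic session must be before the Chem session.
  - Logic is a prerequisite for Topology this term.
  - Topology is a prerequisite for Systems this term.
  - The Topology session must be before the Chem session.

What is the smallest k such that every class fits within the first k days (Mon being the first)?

The precedence chain requires at least 4 distinct days.
With at most 2 per day and 6 classes, at least 3 days are needed.
4 works (last occupied day: Thu): for example HCI=Thu; Chem=Wed; Logic=Mon; Systems=Wed; Topology=Tue; Physics=Mon.

4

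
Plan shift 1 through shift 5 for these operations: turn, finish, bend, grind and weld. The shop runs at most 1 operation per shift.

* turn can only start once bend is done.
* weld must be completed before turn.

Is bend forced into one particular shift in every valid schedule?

bend can be shift 1 (e.g. weld=shift 2; bend=shift 1; grind=shift 5; turn=shift 3; finish=shift 4) or shift 2 (e.g. turn=shift 3; finish=shift 4; weld=shift 1; bend=shift 2; grind=shift 5).

No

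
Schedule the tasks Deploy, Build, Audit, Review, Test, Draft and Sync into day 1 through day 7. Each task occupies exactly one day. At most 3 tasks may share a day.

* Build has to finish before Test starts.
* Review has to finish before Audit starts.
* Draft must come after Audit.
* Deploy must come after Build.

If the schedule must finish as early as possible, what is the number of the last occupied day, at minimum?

3

The precedence chain requires at least 3 distinct days.
With at most 3 per day and 7 tasks, at least 3 days are needed.
3 works (last occupied day: day 3): for example Test=day 2, Sync=day 1, Review=day 1, Draft=day 3, Audit=day 2, Build=day 1, Deploy=day 2.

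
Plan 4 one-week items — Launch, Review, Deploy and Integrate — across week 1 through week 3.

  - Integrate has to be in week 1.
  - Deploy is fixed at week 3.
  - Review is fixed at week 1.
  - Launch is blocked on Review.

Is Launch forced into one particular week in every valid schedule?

Launch can be week 2 (e.g. Deploy -> week 3, Integrate -> week 1, Review -> week 1, Launch -> week 2) or week 3 (e.g. Integrate in week 1, Review in week 1, Launch in week 3, Deploy in week 3).

No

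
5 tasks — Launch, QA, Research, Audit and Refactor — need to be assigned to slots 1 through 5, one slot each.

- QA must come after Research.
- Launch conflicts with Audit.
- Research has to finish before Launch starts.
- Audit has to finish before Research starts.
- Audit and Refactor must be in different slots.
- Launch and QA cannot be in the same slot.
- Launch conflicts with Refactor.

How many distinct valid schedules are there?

Splitting on Launch: it can be 3 (6), 4 (12), 5 (12). Listing each branch's schedules as (QA, Research, Audit, Refactor):
Launch=3: (4,2,1,2) (4,2,1,4) (4,2,1,5) (5,2,1,2) (5,2,1,4) (5,2,1,5) — 6.
Launch=4: (3,2,1,2) (3,2,1,3) (3,2,1,5) (5,2,1,2) (5,2,1,3) (5,2,1,5) (5,3,1,2) (5,3,1,3) (5,3,1,5) (5,3,2,1) (5,3,2,3) (5,3,2,5) — 12.
Launch=5: (3,2,1,2) (3,2,1,3) (3,2,1,4) (4,2,1,2) (4,2,1,3) (4,2,1,4) (4,3,1,2) (4,3,1,3) (4,3,1,4) (4,3,2,1) (4,3,2,3) (4,3,2,4) — 12.
Summing: 6 + 12 + 12 = 30.

30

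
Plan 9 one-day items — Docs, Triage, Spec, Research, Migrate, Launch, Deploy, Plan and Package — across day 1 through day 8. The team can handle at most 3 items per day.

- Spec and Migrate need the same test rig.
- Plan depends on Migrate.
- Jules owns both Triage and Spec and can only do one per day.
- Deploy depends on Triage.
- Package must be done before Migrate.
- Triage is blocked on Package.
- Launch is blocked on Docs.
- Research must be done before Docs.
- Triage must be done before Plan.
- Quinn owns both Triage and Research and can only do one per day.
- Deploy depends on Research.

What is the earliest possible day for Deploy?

Precedence pushes Deploy to at least day 3.
Deploy at day 3 is achievable: Research in day 1; Deploy in day 3; Migrate in day 2; Package in day 1; Spec in day 1; Triage in day 2; Docs in day 2; Launch in day 3; Plan in day 3.

day 3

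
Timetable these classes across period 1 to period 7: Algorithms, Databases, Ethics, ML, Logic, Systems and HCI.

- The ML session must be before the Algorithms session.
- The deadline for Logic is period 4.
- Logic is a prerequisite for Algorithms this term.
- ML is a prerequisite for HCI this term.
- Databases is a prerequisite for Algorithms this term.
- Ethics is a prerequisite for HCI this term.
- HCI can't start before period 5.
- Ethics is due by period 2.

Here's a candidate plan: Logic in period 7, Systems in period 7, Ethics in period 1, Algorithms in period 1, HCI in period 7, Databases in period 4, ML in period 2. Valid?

No — it violates: Logic is a prerequisite for Algorithms this term

Ethics is a prerequisite for HCI this term — holds.
Databases is a prerequisite for Algorithms this term — violated.
ML is a prerequisite for HCI this term — holds.
Ethics is due by period 2 — holds.
HCI can't start before period 5 — holds.
The deadline for Logic is period 4 — violated.
Logic is a prerequisite for Algorithms this term — violated.
The ML session must be before the Algorithms session — violated.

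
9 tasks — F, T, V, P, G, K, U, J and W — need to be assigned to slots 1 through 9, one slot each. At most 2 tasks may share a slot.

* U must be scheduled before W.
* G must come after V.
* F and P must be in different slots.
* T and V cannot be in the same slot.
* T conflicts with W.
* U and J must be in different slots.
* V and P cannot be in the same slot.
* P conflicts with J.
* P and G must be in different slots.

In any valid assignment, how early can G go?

2

Precedence pushes G to at least 2.
G at 2 is achievable: K -> 4; T -> 3; F -> 3; G -> 2; V -> 1; U -> 1; P -> 4; J -> 5; W -> 2.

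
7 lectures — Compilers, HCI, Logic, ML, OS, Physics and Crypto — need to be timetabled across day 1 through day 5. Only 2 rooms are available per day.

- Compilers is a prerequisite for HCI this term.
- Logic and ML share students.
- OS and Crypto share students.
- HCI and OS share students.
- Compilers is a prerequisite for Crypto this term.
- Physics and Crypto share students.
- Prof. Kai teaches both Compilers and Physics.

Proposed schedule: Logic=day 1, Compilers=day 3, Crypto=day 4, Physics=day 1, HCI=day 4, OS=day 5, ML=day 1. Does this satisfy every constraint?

Logic and ML share students — violated.
Physics and Crypto share students — holds.
Compilers is a prerequisite for Crypto this term — holds.
Only 2 rooms are available per day — violated.
OS and Crypto share students — holds.
Prof. Kai teaches both Compilers and Physics — holds.
Compilers is a prerequisite for HCI this term — holds.
HCI and OS share students — holds.

Invalid. Logic and ML share students.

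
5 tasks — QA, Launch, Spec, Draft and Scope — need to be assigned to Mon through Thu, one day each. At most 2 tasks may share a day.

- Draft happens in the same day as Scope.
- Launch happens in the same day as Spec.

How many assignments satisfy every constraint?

24

Splitting on QA: it can be Mon (6), Tue (6), Wed (6), Thu (6). Listing each branch's schedules as (Launch, Spec, Draft, Scope):
QA=Mon: (Tue,Tue,Wed,Wed) (Tue,Tue,Thu,Thu) (Wed,Wed,Tue,Tue) (Wed,Wed,Thu,Thu) (Thu,Thu,Tue,Tue) (Thu,Thu,Wed,Wed) — 6.
QA=Tue: (Mon,Mon,Wed,Wed) (Mon,Mon,Thu,Thu) (Wed,Wed,Mon,Mon) (Wed,Wed,Thu,Thu) (Thu,Thu,Mon,Mon) (Thu,Thu,Wed,Wed) — 6.
QA=Wed: (Mon,Mon,Tue,Tue) (Mon,Mon,Thu,Thu) (Tue,Tue,Mon,Mon) (Tue,Tue,Thu,Thu) (Thu,Thu,Mon,Mon) (Thu,Thu,Tue,Tue) — 6.
QA=Thu: (Mon,Mon,Tue,Tue) (Mon,Mon,Wed,Wed) (Tue,Tue,Mon,Mon) (Tue,Tue,Wed,Wed) (Wed,Wed,Mon,Mon) (Wed,Wed,Tue,Tue) — 6.
Summing: 6 + 6 + 6 + 6 = 24.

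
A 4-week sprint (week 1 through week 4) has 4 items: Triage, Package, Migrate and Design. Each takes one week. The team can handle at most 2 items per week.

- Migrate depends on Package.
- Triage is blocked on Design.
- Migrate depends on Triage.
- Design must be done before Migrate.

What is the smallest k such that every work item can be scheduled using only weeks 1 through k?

3

The precedence chain requires at least 3 distinct weeks.
With at most 2 per week and 4 work items, at least 2 weeks are needed.
3 works (last occupied week: week 3): for example Migrate in week 3; Design in week 1; Package in week 1; Triage in week 2.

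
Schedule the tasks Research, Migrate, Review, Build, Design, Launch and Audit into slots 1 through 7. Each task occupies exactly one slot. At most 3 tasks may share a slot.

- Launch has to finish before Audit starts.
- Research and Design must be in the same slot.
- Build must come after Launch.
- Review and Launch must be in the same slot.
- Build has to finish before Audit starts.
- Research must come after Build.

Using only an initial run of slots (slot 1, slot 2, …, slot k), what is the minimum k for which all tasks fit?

The precedence chain requires at least 3 distinct slots.
With at most 3 per slot and 7 tasks, at least 3 slots are needed.
3 works (last occupied slot: 3): for example Design in 3, Review in 1, Audit in 3, Launch in 1, Build in 2, Migrate in 1, Research in 3.

3 slots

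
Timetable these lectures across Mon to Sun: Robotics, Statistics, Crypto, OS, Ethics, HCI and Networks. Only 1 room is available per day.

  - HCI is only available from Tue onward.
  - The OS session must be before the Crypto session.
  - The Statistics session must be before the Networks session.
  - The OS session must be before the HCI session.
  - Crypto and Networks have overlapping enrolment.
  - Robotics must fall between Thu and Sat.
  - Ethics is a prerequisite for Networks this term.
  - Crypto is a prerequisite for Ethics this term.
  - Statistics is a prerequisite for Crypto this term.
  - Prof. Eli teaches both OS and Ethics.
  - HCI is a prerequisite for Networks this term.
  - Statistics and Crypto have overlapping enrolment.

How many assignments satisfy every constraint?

21

Splitting on Robotics: it can be Thu (7), Fri (7), Sat (7). Listing each branch's schedules as (Statistics, Crypto, OS, Ethics, HCI, Networks):
Robotics=Thu: (Mon,Wed,Tue,Fri,Sat,Sun) (Mon,Wed,Tue,Sat,Fri,Sun) (Mon,Fri,Tue,Sat,Wed,Sun) (Tue,Wed,Mon,Fri,Sat,Sun) (Tue,Wed,Mon,Sat,Fri,Sun) (Tue,Fri,Mon,Sat,Wed,Sun) (Wed,Fri,Mon,Sat,Tue,Sun) — 7.
Robotics=Fri: (Mon,Wed,Tue,Thu,Sat,Sun) (Mon,Wed,Tue,Sat,Thu,Sun) (Mon,Thu,Tue,Sat,Wed,Sun) (Tue,Wed,Mon,Thu,Sat,Sun) (Tue,Wed,Mon,Sat,Thu,Sun) (Tue,Thu,Mon,Sat,Wed,Sun) (Wed,Thu,Mon,Sat,Tue,Sun) — 7.
Robotics=Sat: (Mon,Wed,Tue,Thu,Fri,Sun) (Mon,Wed,Tue,Fri,Thu,Sun) (Mon,Thu,Tue,Fri,Wed,Sun) (Tue,Wed,Mon,Thu,Fri,Sun) (Tue,Wed,Mon,Fri,Thu,Sun) (Tue,Thu,Mon,Fri,Wed,Sun) (Wed,Thu,Mon,Fri,Tue,Sun) — 7.
Summing: 7 + 7 + 7 = 21.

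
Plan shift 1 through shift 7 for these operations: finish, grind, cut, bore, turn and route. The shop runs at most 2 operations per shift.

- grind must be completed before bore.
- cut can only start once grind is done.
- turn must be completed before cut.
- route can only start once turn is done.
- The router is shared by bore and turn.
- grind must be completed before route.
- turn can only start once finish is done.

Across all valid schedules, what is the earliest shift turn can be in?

shift 2

Precedence pushes turn to at least shift 2; downstream work caps turn at shift 6.
turn at shift 2 is achievable: grind in shift 1; route in shift 3; cut in shift 3; turn in shift 2; bore in shift 4; finish in shift 1.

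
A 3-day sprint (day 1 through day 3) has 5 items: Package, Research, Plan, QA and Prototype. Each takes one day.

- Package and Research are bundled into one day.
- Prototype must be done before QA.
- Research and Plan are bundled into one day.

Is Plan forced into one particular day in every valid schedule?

No

Plan can be day 1 (e.g. Package -> day 1, Prototype -> day 1, QA -> day 2, Research -> day 1, Plan -> day 1) or day 2 (e.g. QA -> day 2, Prototype -> day 1, Package -> day 2, Plan -> day 2, Research -> day 2).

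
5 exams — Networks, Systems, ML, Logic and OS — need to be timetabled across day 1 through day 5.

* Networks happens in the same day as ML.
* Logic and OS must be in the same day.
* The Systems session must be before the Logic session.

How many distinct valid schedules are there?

Splitting on Networks: it can be day 1 (10), day 2 (10), day 3 (10), day 4 (10), day 5 (10). Listing each branch's schedules as (Systems, ML, Logic, OS) by day number:
Networks=day 1: (1,1,2,2) (1,1,3,3) (1,1,4,4) (1,1,5,5) (2,1,3,3) (2,1,4,4) (2,1,5,5) (3,1,4,4) (3,1,5,5) (4,1,5,5) — 10.
Networks=day 2: (1,2,2,2) (1,2,3,3) (1,2,4,4) (1,2,5,5) (2,2,3,3) (2,2,4,4) (2,2,5,5) (3,2,4,4) (3,2,5,5) (4,2,5,5) — 10.
Networks=day 3: (1,3,2,2) (1,3,3,3) (1,3,4,4) (1,3,5,5) (2,3,3,3) (2,3,4,4) (2,3,5,5) (3,3,4,4) (3,3,5,5) (4,3,5,5) — 10.
Networks=day 4: (1,4,2,2) (1,4,3,3) (1,4,4,4) (1,4,5,5) (2,4,3,3) (2,4,4,4) (2,4,5,5) (3,4,4,4) (3,4,5,5) (4,4,5,5) — 10.
Networks=day 5: (1,5,2,2) (1,5,3,3) (1,5,4,4) (1,5,5,5) (2,5,3,3) (2,5,4,4) (2,5,5,5) (3,5,4,4) (3,5,5,5) (4,5,5,5) — 10.
Summing: 10 + 10 + 10 + 10 + 10 = 50.

50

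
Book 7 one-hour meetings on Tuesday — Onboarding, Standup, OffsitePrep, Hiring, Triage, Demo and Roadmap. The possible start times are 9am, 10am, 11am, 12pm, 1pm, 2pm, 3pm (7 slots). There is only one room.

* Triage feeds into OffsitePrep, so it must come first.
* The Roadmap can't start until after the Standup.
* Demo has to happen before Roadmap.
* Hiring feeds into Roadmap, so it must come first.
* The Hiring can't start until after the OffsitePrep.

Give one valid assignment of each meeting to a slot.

Roadmap -> 2pm; Onboarding -> 3pm; Hiring -> 11am; Standup -> 12pm; Demo -> 1pm; OffsitePrep -> 10am; Triage -> 9am

Checking: Standup(12pm) before Roadmap(2pm); Triage(9am) before OffsitePrep(10am); Hiring(11am) before Roadmap(2pm); Demo(1pm) before Roadmap(2pm); OffsitePrep(10am) before Hiring(11am); max 1 per slot (cap 1).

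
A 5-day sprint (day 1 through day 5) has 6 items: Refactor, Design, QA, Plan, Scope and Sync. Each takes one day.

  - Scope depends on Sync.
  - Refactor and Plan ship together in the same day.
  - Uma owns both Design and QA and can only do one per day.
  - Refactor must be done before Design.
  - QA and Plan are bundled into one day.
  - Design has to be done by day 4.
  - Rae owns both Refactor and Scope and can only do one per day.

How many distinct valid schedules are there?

56

Splitting on Refactor: it can be day 1 (30), day 2 (18), day 3 (8). Listing each branch's schedules as (Design, QA, Plan, Scope, Sync) by day number:
Refactor=day 1: (2,1,1,2,1) (2,1,1,3,1) (2,1,1,3,2) (2,1,1,4,1) (2,1,1,4,2) (2,1,1,4,3) (2,1,1,5,1) (2,1,1,5,2) (2,1,1,5,3) (2,1,1,5,4) (3,1,1,2,1) (3,1,1,3,1) (3,1,1,3,2) (3,1,1,4,1) (3,1,1,4,2) (3,1,1,4,3) (3,1,1,5,1) (3,1,1,5,2) (3,1,1,5,3) (3,1,1,5,4) (4,1,1,2,1) (4,1,1,3,1) (4,1,1,3,2) (4,1,1,4,1) (4,1,1,4,2) (4,1,1,4,3) (4,1,1,5,1) (4,1,1,5,2) (4,1,1,5,3) (4,1,1,5,4) — 30.
Refactor=day 2: (3,2,2,3,1) (3,2,2,3,2) (3,2,2,4,1) (3,2,2,4,2) (3,2,2,4,3) (3,2,2,5,1) (3,2,2,5,2) (3,2,2,5,3) (3,2,2,5,4) (4,2,2,3,1) (4,2,2,3,2) (4,2,2,4,1) (4,2,2,4,2) (4,2,2,4,3) (4,2,2,5,1) (4,2,2,5,2) (4,2,2,5,3) (4,2,2,5,4) — 18.
Refactor=day 3: (4,3,3,2,1) (4,3,3,4,1) (4,3,3,4,2) (4,3,3,4,3) (4,3,3,5,1) (4,3,3,5,2) (4,3,3,5,3) (4,3,3,5,4) — 8.
Summing: 30 + 18 + 8 = 56.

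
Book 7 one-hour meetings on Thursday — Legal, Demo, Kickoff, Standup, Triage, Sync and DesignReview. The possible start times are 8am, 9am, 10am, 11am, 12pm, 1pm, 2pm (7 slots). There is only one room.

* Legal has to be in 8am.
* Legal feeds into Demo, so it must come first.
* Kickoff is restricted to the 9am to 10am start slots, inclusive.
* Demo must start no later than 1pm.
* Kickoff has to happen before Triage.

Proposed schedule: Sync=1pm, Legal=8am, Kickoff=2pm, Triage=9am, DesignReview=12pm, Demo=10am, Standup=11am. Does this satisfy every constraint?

Legal feeds into Demo, so it must come first — holds.
Legal has to be in 8am — holds.
Kickoff has to happen before Triage — violated.
Demo must start no later than 1pm — holds.
There is only one room — holds.
Kickoff is restricted to the 9am to 10am start slots, inclusive — violated.

No. Kickoff has to happen before Triage is not satisfied.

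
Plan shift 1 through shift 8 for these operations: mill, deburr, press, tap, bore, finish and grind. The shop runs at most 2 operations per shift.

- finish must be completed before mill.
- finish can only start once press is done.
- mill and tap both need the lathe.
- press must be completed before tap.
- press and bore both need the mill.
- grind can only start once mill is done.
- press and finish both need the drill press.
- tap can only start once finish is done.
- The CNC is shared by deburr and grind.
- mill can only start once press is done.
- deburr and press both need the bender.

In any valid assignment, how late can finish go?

shift 6

Precedence pushes finish to at least shift 2; downstream work caps finish at shift 6.
finish at shift 6 is achievable: mill -> shift 7; deburr -> shift 2; grind -> shift 8; finish -> shift 6; bore -> shift 2; press -> shift 1; tap -> shift 8.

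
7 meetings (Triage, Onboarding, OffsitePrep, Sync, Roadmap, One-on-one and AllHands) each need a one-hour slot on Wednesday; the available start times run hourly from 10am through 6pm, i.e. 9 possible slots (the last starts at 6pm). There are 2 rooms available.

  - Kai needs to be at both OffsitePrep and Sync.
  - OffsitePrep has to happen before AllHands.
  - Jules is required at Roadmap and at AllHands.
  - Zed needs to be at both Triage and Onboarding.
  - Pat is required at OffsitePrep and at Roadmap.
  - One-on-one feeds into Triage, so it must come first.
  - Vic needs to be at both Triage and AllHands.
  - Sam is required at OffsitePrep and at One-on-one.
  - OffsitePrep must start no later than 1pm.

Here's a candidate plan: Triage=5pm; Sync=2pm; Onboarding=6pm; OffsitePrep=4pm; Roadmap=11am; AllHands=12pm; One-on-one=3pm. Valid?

One-on-one feeds into Triage, so it must come first — holds.
Pat is required at OffsitePrep and at Roadmap — holds.
Sam is required at OffsitePrep and at One-on-one — holds.
OffsitePrep has to happen before AllHands — violated.
There are 2 rooms available — holds.
Jules is required at Roadmap and at AllHands — holds.
Zed needs to be at both Triage and Onboarding — holds.
OffsitePrep must start no later than 1pm — violated.
Kai needs to be at both OffsitePrep and Sync — holds.
Vic needs to be at both Triage and AllHands — holds.

No. OffsitePrep has to happen before AllHands is not satisfied.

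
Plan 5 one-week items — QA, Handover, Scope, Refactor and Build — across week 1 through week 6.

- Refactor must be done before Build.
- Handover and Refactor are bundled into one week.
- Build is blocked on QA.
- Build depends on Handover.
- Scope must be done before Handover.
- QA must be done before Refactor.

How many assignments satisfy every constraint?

Splitting on QA: it can be week 1 (20), week 2 (16), week 3 (10), week 4 (4). Listing each branch's schedules as (Handover, Scope, Refactor, Build) by week number:
QA=week 1: (2,1,2,3) (2,1,2,4) (2,1,2,5) (2,1,2,6) (3,1,3,4) (3,1,3,5) (3,1,3,6) (3,2,3,4) (3,2,3,5) (3,2,3,6) (4,1,4,5) (4,1,4,6) (4,2,4,5) (4,2,4,6) (4,3,4,5) (4,3,4,6) (5,1,5,6) (5,2,5,6) (5,3,5,6) (5,4,5,6) — 20.
QA=week 2: (3,1,3,4) (3,1,3,5) (3,1,3,6) (3,2,3,4) (3,2,3,5) (3,2,3,6) (4,1,4,5) (4,1,4,6) (4,2,4,5) (4,2,4,6) (4,3,4,5) (4,3,4,6) (5,1,5,6) (5,2,5,6) (5,3,5,6) (5,4,5,6) — 16.
QA=week 3: (4,1,4,5) (4,1,4,6) (4,2,4,5) (4,2,4,6) (4,3,4,5) (4,3,4,6) (5,1,5,6) (5,2,5,6) (5,3,5,6) (5,4,5,6) — 10.
QA=week 4: (5,1,5,6) (5,2,5,6) (5,3,5,6) (5,4,5,6) — 4.
Summing: 20 + 16 + 10 + 4 = 50.

50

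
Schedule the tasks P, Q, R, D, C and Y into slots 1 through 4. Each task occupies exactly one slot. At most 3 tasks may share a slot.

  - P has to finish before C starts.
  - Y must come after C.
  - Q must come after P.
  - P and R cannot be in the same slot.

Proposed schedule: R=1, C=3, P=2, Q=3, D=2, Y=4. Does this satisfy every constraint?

Yes

At most 3 tasks may share a slot — holds.
Y must come after C — holds.
P has to finish before C starts — holds.
Q must come after P — holds.
P and R cannot be in the same slot — holds.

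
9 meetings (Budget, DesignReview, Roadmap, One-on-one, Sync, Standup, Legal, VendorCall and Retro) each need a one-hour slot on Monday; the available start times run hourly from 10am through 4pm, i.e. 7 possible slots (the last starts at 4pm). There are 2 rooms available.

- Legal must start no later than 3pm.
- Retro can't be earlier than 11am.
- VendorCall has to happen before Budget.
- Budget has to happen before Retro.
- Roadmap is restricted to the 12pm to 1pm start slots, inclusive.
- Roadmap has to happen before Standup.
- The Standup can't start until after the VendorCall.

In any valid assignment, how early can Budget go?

11am

Precedence pushes Budget to at least 11am; downstream work caps Budget at 3pm.
Budget at 11am is achievable: Retro -> 12pm; Sync -> 2pm; VendorCall -> 10am; One-on-one -> 1pm; Standup -> 1pm; Roadmap -> 12pm; DesignReview -> 11am; Budget -> 11am; Legal -> 10am.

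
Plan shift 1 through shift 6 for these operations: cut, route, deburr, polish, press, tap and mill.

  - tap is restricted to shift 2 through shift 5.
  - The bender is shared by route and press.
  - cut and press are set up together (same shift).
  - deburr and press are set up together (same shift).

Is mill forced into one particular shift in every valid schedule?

No

mill can be shift 1 (e.g. mill -> shift 1; polish -> shift 1; cut -> shift 1; tap -> shift 2; route -> shift 2; deburr -> shift 1; press -> shift 1) or shift 2 (e.g. press in shift 1, tap in shift 2, mill in shift 2, cut in shift 1, deburr in shift 1, polish in shift 1, route in shift 2).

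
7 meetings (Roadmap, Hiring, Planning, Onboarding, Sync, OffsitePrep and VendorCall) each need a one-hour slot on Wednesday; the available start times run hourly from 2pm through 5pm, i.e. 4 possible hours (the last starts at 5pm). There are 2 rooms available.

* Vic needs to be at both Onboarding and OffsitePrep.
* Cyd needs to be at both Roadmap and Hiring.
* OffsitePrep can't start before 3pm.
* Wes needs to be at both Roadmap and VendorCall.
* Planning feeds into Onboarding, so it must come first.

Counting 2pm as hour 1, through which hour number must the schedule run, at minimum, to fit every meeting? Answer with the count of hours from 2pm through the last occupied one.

4

The precedence chain requires at least 2 distinct hours.
With at most 2 per hour and 7 meetings, at least 4 hours are needed.
4 works (last occupied hour: 5pm): for example Sync in 4pm; Hiring in 3pm; OffsitePrep in 3pm; Roadmap in 2pm; Onboarding in 4pm; VendorCall in 5pm; Planning in 2pm.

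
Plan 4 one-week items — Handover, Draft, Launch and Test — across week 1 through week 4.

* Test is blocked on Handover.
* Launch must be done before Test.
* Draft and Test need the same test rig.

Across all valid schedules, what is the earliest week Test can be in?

week 2

Precedence pushes Test to at least week 2.
Test at week 2 is achievable: Draft -> week 1, Launch -> week 1, Test -> week 2, Handover -> week 1.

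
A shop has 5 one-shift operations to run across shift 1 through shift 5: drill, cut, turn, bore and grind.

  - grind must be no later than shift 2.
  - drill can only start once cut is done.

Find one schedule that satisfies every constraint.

turn -> shift 1; cut -> shift 1; grind -> shift 1; bore -> shift 1; drill -> shift 2

Checking: cut(shift 1) before drill(shift 2); grind=shift 1 in [shift 1,shift 2].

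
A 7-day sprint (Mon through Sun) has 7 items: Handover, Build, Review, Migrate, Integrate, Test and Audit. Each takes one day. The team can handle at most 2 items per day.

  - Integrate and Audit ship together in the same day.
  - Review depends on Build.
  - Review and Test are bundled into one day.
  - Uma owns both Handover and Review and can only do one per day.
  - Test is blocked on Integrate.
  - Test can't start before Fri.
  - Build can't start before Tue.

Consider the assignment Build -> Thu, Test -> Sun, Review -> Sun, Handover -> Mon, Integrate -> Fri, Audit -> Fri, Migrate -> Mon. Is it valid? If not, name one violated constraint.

Review and Test are bundled into one day — holds.
Test is blocked on Integrate — holds.
Integrate and Audit ship together in the same day — holds.
The team can handle at most 2 items per day — holds.
Uma owns both Handover and Review and can only do one per day — holds.
Review depends on Build — holds.
Build can't start before Tue — holds.
Test can't start before Fri — holds.

Yes, all constraints hold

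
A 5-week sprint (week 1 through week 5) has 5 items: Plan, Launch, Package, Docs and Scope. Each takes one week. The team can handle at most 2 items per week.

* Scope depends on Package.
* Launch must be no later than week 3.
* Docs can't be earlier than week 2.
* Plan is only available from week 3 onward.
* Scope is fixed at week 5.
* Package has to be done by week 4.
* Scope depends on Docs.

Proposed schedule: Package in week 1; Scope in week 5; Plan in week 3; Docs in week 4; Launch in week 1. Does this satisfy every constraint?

The team can handle at most 2 items per week — holds.
Scope is fixed at week 5 — holds.
Docs can't be earlier than week 2 — holds.
Scope depends on Docs — holds.
Plan is only available from week 3 onward — holds.
Scope depends on Package — holds.
Package has to be done by week 4 — holds.
Launch must be no later than week 3 — holds.

Yes, all constraints hold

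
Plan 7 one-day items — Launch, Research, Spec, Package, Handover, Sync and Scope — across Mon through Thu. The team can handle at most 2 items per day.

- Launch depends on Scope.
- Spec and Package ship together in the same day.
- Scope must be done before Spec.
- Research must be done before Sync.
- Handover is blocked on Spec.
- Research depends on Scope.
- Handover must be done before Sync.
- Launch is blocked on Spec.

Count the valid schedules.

Enumerating: Scope in Mon; Research in Wed; Launch in Thu; Handover in Wed; Package in Tue; Spec in Tue; Sync in Thu.

1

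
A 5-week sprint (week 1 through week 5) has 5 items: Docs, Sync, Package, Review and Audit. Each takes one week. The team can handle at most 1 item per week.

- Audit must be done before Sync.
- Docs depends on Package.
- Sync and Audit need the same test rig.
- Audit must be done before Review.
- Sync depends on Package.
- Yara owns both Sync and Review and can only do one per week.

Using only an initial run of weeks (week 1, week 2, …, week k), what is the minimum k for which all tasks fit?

The precedence chain requires at least 2 distinct weeks.
With at most 1 per week and 5 tasks, at least 5 weeks are needed.
5 works (last occupied week: week 5): for example Package in week 1; Review in week 5; Audit in week 2; Sync in week 3; Docs in week 4.

5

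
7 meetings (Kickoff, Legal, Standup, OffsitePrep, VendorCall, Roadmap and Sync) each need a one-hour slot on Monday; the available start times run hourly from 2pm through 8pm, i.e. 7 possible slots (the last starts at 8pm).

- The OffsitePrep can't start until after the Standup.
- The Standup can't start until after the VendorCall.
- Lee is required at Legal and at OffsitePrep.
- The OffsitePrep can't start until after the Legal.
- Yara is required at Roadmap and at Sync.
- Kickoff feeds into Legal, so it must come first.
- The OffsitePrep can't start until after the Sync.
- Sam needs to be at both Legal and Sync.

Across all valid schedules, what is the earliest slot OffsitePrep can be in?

Precedence pushes OffsitePrep to at least 4pm.
OffsitePrep at 4pm is achievable: Legal in 3pm, Standup in 3pm, OffsitePrep in 4pm, VendorCall in 2pm, Sync in 2pm, Kickoff in 2pm, Roadmap in 3pm.

4pm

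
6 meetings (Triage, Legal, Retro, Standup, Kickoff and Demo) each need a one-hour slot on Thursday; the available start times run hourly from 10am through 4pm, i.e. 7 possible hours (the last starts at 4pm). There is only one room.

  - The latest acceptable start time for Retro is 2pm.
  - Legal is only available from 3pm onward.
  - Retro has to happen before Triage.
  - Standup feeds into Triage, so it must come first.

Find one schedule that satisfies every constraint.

Demo=2pm, Kickoff=1pm, Triage=12pm, Standup=11am, Retro=10am, Legal=3pm

Checking: Retro(10am) before Triage(12pm); Standup(11am) before Triage(12pm); Retro=10am in [10am,2pm]; Legal=3pm in [3pm,4pm]; max 1 per hour (cap 1).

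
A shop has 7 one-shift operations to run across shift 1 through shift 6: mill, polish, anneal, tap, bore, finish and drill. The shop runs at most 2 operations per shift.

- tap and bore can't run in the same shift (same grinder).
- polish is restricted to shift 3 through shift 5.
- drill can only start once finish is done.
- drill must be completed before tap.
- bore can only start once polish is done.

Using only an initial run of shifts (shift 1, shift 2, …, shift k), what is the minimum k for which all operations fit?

The precedence chain requires at least 3 distinct shifts.
With at most 2 per shift and 7 operations, at least 4 shifts are needed.
Propagating the time windows through the other constraints, bore can't land before shift 4, so the schedule must run through at least shift 4.
4 works (last occupied shift: shift 4): for example drill -> shift 2; bore -> shift 4; finish -> shift 1; polish -> shift 3; tap -> shift 3; anneal -> shift 2; mill -> shift 1.

4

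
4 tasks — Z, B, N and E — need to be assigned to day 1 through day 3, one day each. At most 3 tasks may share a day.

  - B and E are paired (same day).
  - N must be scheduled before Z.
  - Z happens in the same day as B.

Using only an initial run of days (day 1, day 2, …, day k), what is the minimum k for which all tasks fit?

The precedence chain requires at least 2 distinct days.
With at most 3 per day and 4 tasks, at least 2 days are needed.
2 works (last occupied day: day 2): for example E=day 2; Z=day 2; N=day 1; B=day 2.

2 days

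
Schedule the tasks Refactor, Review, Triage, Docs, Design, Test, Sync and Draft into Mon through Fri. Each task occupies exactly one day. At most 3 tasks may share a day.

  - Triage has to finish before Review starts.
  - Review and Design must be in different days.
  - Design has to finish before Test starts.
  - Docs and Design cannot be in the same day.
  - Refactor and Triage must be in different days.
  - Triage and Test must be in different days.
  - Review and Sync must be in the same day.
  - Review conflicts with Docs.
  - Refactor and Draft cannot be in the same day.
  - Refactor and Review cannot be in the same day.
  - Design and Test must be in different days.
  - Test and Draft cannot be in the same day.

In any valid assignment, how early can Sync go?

Sync must be in the same day as Review, which can't be before Tue, so Sync is at least Tue.
Sync at Tue is achievable: Draft -> Mon; Docs -> Wed; Refactor -> Wed; Triage -> Mon; Review -> Tue; Test -> Tue; Sync -> Tue; Design -> Mon.

Tue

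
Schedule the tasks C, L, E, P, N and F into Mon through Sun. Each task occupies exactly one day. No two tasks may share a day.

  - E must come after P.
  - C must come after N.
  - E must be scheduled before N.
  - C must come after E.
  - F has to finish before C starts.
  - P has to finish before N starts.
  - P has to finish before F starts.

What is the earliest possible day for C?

Fri

Precedence pushes C to at least Thu.
C at Fri is achievable: E=Tue; C=Fri; F=Thu; L=Sat; N=Wed; P=Mon.
Nothing earlier works — the capacity limit rule out every day before Fri.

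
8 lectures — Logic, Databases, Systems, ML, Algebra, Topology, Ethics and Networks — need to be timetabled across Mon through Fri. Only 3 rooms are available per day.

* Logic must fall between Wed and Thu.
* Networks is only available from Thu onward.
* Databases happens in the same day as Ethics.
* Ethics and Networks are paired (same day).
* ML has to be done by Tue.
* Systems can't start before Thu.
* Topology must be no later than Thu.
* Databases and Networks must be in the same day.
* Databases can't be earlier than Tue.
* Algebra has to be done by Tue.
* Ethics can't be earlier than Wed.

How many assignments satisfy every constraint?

44

Splitting on Logic: it can be Wed (28), Thu (16). Listing each branch's schedules as (Databases, Systems, ML, Algebra, Topology, Ethics, Networks):
Logic=Wed: (Thu,Fri,Mon,Mon,Mon,Thu,Thu) (Thu,Fri,Mon,Mon,Tue,Thu,Thu) (Thu,Fri,Mon,Mon,Wed,Thu,Thu) (Thu,Fri,Mon,Tue,Mon,Thu,Thu) (Thu,Fri,Mon,Tue,Tue,Thu,Thu) (Thu,Fri,Mon,Tue,Wed,Thu,Thu) (Thu,Fri,Tue,Mon,Mon,Thu,Thu) (Thu,Fri,Tue,Mon,Tue,Thu,Thu) (Thu,Fri,Tue,Mon,Wed,Thu,Thu) (Thu,Fri,Tue,Tue,Mon,Thu,Thu) (Thu,Fri,Tue,Tue,Tue,Thu,Thu) (Thu,Fri,Tue,Tue,Wed,Thu,Thu) (Fri,Thu,Mon,Mon,Mon,Fri,Fri) (Fri,Thu,Mon,Mon,Tue,Fri,Fri) (Fri,Thu,Mon,Mon,Wed,Fri,Fri) (Fri,Thu,Mon,Mon,Thu,Fri,Fri) (Fri,Thu,Mon,Tue,Mon,Fri,Fri) (Fri,Thu,Mon,Tue,Tue,Fri,Fri) (Fri,Thu,Mon,Tue,Wed,Fri,Fri) (Fri,Thu,Mon,Tue,Thu,Fri,Fri) (Fri,Thu,Tue,Mon,Mon,Fri,Fri) (Fri,Thu,Tue,Mon,Tue,Fri,Fri) (Fri,Thu,Tue,Mon,Wed,Fri,Fri) (Fri,Thu,Tue,Mon,Thu,Fri,Fri) (Fri,Thu,Tue,Tue,Mon,Fri,Fri) (Fri,Thu,Tue,Tue,Tue,Fri,Fri) (Fri,Thu,Tue,Tue,Wed,Fri,Fri) (Fri,Thu,Tue,Tue,Thu,Fri,Fri) — 28.
Logic=Thu: (Fri,Thu,Mon,Mon,Mon,Fri,Fri) (Fri,Thu,Mon,Mon,Tue,Fri,Fri) (Fri,Thu,Mon,Mon,Wed,Fri,Fri) (Fri,Thu,Mon,Mon,Thu,Fri,Fri) (Fri,Thu,Mon,Tue,Mon,Fri,Fri) (Fri,Thu,Mon,Tue,Tue,Fri,Fri) (Fri,Thu,Mon,Tue,Wed,Fri,Fri) (Fri,Thu,Mon,Tue,Thu,Fri,Fri) (Fri,Thu,Tue,Mon,Mon,Fri,Fri) (Fri,Thu,Tue,Mon,Tue,Fri,Fri) (Fri,Thu,Tue,Mon,Wed,Fri,Fri) (Fri,Thu,Tue,Mon,Thu,Fri,Fri) (Fri,Thu,Tue,Tue,Mon,Fri,Fri) (Fri,Thu,Tue,Tue,Tue,Fri,Fri) (Fri,Thu,Tue,Tue,Wed,Fri,Fri) (Fri,Thu,Tue,Tue,Thu,Fri,Fri) — 16.
Summing: 28 + 16 = 44.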